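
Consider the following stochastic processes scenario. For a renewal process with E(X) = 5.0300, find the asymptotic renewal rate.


Long-run renewal rate = 1/E(X)
= 1/5.0300
= 0.1988

0.1988


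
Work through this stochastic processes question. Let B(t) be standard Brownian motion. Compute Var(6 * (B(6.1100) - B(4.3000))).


Var(alpha*(B(t)-B(s))) = alpha^2 * (t-s)
= 6^2 * (6.1100 - 4.3000)
= 36 * 1.8100
= 65.1600

65.1600


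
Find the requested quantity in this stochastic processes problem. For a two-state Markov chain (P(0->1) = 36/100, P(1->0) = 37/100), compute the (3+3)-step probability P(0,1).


P^6 = P^3 * P^3
Computing via matrix multiplication of the transition matrix.
Entry (0,1) of P^6 = 0.4930

0.4930


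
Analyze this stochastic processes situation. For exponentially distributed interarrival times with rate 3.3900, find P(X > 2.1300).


P(X > t) = exp(-lambda * t)
= exp(-3.3900 * 2.1300)
= exp(-7.2207) = 7.3129e-04

7.3129e-04


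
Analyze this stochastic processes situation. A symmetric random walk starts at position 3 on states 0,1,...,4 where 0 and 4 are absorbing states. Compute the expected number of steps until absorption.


For symmetric RW on 0,...,N with absorbing barriers, E(i) = i*(N-i)
E(3) = 3 * 1 = 3

3


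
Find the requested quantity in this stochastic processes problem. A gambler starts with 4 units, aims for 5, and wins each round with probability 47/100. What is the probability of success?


Gambler's ruin formula:
r = q/p = 0.5300/0.4700 = 1.1277
P(win) = (1 - r^i)/(1 - r^N)
= (1 - 1.1277^4)/(1 - 1.1277^5)
= 0.7493

0.7493


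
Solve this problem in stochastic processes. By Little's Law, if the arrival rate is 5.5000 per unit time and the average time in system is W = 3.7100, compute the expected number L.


Little's Law: L = lambda * W
= 5.5000 * 3.7100
= 20.4050

20.4050


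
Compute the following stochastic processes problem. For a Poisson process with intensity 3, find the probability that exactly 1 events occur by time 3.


P(N(t)=k) = (lambda*t)^k * exp(-lambda*t) / k!
lambda*t = 9
= 9^1 * exp(-9) / 1!
= 9 * 1.2341e-04 / 1
= 0.0011

0.0011


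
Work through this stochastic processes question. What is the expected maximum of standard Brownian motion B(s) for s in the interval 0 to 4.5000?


E(max B(s)) = sqrt(2t/pi)
= sqrt(2*4.5000/pi)
= sqrt(2.8648)
= 1.6926

1.6926


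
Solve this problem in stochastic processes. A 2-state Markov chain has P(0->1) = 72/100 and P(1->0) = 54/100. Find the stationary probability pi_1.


Stationary distribution: pi_0 = p10/(p01+p10), pi_1 = p01/(p01+p10)
p01 = 0.7200, p10 = 0.5400
pi_1 = 0.5714

0.5714


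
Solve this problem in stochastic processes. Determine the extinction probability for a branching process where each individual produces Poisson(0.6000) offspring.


Since mu = 0.6000 <= 1, extinction probability = 1.

1.0000


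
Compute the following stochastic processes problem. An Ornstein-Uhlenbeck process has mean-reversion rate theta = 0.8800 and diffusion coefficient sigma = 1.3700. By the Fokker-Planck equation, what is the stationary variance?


Stationary variance = sigma^2 / (2*theta)
= 1.3700^2 / (2*0.8800)
= 1.8769 / 1.7600
= 1.0664

1.0664


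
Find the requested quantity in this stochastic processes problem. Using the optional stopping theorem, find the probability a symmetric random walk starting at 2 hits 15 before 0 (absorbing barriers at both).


By optional stopping theorem: E(M at tau) = M(0) = 2
P(hit 15)*15 + P(hit 0)*0 = 2
P(hit 15) = (2 - 0)/(15 - 0) = 2/15 = 0.1333

0.1333


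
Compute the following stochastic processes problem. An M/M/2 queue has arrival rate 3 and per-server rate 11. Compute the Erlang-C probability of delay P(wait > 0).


a = lambda/mu = 0.2727
rho = a/c = 0.1364
Erlang-C formula applied:
C(c,a) = 0.0327

0.0327


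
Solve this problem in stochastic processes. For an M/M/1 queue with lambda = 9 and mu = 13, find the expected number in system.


rho = 9/13 = 0.6923
L = rho/(1-rho)
= 0.6923/0.3077
= 2.2500

2.2500


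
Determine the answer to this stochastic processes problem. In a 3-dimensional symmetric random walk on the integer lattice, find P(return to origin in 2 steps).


P(return in 2 steps) = P(reverse first step) = 1/(2d)
= 1/6
= 0.1667

0.1667


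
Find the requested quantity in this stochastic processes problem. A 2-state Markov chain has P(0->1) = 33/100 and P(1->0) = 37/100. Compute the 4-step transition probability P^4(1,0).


Computing P^4 by matrix multiplication.
P = [[0.6700, 0.3300], [0.3700, 0.6300]]
After raising P to the power 4:
P^4(1,0) = 0.5243

0.5243


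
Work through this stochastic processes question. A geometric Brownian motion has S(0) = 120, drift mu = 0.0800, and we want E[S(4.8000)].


E[S(t)] = S(0) * exp(mu * t)
= 120 * exp(0.0800 * 4.8000)
= 120 * 1.4681
= 176.1775

176.1775


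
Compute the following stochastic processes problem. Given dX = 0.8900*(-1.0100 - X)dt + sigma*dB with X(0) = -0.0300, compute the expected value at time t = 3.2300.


E[X(t)] = mu + (X(0) - mu)*exp(-theta*t)
= -1.0100 + (-0.0300 - -1.0100)*exp(-0.8900*3.2300)
= -1.0100 + 0.9800 * 0.0564
= -0.9547

-0.9547


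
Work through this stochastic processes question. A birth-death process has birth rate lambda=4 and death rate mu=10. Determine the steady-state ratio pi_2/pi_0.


For birth-death process, pi_n/pi_0 = (lambda/mu)^n
= (4/10)^2
= 0.1600

0.1600


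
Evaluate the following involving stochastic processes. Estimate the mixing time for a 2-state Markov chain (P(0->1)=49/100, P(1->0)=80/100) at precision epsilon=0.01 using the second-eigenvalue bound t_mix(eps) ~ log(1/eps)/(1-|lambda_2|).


lambda_2 = |1 - p01 - p10| = |1 - 0.4900 - 0.8000| = 0.2900
t_mix ~ log(1/eps)/(1 - |lambda_2|)
= log(100)/(1 - 0.2900) = 4.6052/0.7100
= 6.4862

6.4862


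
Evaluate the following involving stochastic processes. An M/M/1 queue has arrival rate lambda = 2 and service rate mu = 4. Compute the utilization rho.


rho = lambda/mu
= 2/4
= 0.5000

0.5000


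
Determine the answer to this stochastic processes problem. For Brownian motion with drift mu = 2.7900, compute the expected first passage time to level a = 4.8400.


Expected first passage time = a/mu
= 4.8400/2.7900
= 1.7348

1.7348


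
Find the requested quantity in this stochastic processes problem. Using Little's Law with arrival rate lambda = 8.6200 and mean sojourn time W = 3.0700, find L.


Little's Law: L = lambda * W
= 8.6200 * 3.0700
= 26.4634

26.4634


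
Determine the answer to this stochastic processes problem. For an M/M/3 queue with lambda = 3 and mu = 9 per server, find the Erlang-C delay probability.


a = lambda/mu = 0.3333
rho = a/c = 0.1111
Erlang-C formula applied:
C(c,a) = 0.0050

0.0050


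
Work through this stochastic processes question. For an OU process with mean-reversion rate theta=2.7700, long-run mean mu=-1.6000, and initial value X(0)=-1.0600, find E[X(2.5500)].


E[X(t)] = mu + (X(0) - mu)*exp(-theta*t)
= -1.6000 + (-1.0600 - -1.6000)*exp(-2.7700*2.5500)
= -1.6000 + 0.5400 * 8.5578e-04
= -1.5995

-1.5995


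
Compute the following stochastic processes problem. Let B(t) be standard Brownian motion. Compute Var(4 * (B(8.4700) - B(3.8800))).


Var(alpha*(B(t)-B(s))) = alpha^2 * (t-s)
= 4^2 * (8.4700 - 3.8800)
= 16 * 4.5900
= 73.4400

73.4400


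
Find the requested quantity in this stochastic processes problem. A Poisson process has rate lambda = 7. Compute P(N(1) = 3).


P(N(t)=k) = (lambda*t)^k * exp(-lambda*t) / k!
lambda*t = 7
= 7^3 * exp(-7) / 3!
= 343 * 9.1188e-04 / 6
= 0.0521

0.0521


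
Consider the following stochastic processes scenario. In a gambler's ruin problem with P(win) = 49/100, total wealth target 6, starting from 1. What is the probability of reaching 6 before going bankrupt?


Gambler's ruin formula:
r = q/p = 0.5100/0.4900 = 1.0408
P(win) = (1 - r^i)/(1 - r^N)
= (1 - 1.0408^1)/(1 - 1.0408^6)
= 0.1505

0.1505


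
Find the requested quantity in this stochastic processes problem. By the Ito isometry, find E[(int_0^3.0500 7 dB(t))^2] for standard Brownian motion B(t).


By Ito isometry: E[(int f dB)^2] = int f^2 dt
= 7^2 * 3.0500
= 49 * 3.0500 = 149.4500

149.4500


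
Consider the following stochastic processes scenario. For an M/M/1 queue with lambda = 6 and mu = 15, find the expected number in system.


rho = 6/15 = 0.4000
L = rho/(1-rho)
= 0.4000/0.6000
= 0.6667

0.6667


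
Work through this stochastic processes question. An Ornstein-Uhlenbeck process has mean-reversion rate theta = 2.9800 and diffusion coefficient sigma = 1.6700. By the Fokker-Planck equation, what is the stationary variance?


Stationary variance = sigma^2 / (2*theta)
= 1.6700^2 / (2*2.9800)
= 2.7889 / 5.9600
= 0.4679

0.4679


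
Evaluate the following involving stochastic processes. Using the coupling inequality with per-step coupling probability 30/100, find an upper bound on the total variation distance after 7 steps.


TV distance bound <= (1-delta)^n
= (1 - 0.3000)^7
= 0.7000^7
= 0.0824

0.0824


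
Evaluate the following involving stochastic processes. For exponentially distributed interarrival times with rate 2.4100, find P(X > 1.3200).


P(X > t) = exp(-lambda * t)
= exp(-2.4100 * 1.3200)
= exp(-3.1812) = 0.0415

0.0415


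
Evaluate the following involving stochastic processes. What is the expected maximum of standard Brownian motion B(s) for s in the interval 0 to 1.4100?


E(max B(s)) = sqrt(2t/pi)
= sqrt(2*1.4100/pi)
= sqrt(0.8976)
= 0.9474

0.9474


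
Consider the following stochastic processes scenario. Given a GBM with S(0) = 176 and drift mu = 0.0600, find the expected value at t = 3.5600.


E[S(t)] = S(0) * exp(mu * t)
= 176 * exp(0.0600 * 3.5600)
= 176 * 1.2381
= 217.9104

217.9104


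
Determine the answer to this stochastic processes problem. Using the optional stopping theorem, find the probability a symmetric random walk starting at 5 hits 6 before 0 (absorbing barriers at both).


By optional stopping theorem: E(M at tau) = M(0) = 5
P(hit 6)*6 + P(hit 0)*0 = 5
P(hit 6) = (5 - 0)/(6 - 0) = 5/6 = 0.8333

0.8333


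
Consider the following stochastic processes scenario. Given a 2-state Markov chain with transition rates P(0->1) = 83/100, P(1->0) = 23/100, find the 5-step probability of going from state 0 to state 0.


Computing P^5 by matrix multiplication.
P = [[0.1700, 0.8300], [0.2300, 0.7700]]
After raising P to the power 5:
P^5(0,0) = 0.2170

0.2170


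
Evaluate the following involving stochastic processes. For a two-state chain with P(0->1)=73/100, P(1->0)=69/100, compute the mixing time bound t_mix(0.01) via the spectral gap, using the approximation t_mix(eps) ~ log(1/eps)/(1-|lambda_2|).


lambda_2 = |1 - p01 - p10| = |1 - 0.7300 - 0.6900| = 0.4200
t_mix ~ log(1/eps)/(1 - |lambda_2|)
= log(100)/(1 - 0.4200) = 4.6052/0.5800
= 7.9399

7.9399


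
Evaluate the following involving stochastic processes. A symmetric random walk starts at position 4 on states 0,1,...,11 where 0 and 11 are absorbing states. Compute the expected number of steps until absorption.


For symmetric RW on 0,...,N with absorbing barriers, E(i) = i*(N-i)
E(4) = 4 * 7 = 28

28


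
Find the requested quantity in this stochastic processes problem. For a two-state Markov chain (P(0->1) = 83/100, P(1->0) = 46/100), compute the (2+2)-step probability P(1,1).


P^4 = P^2 * P^2
Computing via matrix multiplication of the transition matrix.
Entry (1,1) of P^4 = 0.6459

0.6459


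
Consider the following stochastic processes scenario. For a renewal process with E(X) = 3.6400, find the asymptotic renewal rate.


Long-run renewal rate = 1/E(X)
= 1/3.6400
= 0.2747

0.2747


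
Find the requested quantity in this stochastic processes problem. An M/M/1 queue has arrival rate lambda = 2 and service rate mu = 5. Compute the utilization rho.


rho = lambda/mu
= 2/5
= 0.4000

0.4000


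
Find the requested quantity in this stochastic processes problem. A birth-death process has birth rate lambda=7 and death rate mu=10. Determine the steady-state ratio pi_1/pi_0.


For birth-death process, pi_n/pi_0 = (lambda/mu)^n
= (7/10)^1
= 0.7000

0.7000


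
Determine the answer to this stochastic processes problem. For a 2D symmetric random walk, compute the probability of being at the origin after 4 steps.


P = C(4,2)^2 / 4^4
= 6^2 / 256
= 36 / 256
= 0.1406

0.1406


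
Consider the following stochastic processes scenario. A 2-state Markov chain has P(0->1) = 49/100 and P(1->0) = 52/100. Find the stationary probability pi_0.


Stationary distribution: pi_0 = p10/(p01+p10), pi_1 = p01/(p01+p10)
p01 = 0.4900, p10 = 0.5200
pi_0 = 0.5149

0.5149


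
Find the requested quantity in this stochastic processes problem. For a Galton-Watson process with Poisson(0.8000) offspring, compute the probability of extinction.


Since mu = 0.8000 <= 1, extinction probability = 1.

1.0000


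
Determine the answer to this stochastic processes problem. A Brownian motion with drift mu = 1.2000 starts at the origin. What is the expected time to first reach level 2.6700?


Expected first passage time = a/mu
= 2.6700/1.2000
= 2.2250

2.2250


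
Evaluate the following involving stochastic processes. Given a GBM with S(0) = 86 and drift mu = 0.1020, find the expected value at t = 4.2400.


E[S(t)] = S(0) * exp(mu * t)
= 86 * exp(0.1020 * 4.2400)
= 86 * 1.5411
= 132.5324

132.5324


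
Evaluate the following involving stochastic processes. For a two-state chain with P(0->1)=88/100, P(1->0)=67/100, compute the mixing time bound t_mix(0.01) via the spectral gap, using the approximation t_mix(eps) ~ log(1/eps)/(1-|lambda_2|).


lambda_2 = |1 - p01 - p10| = |1 - 0.8800 - 0.6700| = 0.5500
t_mix ~ log(1/eps)/(1 - |lambda_2|)
= log(100)/(1 - 0.5500) = 4.6052/0.4500
= 10.2337

10.2337


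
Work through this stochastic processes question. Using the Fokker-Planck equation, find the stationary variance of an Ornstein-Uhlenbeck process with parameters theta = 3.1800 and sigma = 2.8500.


Stationary variance = sigma^2 / (2*theta)
= 2.8500^2 / (2*3.1800)
= 8.1225 / 6.3600
= 1.2771

1.2771


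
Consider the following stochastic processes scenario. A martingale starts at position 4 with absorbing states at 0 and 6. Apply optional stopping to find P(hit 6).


By optional stopping theorem: E(M at tau) = M(0) = 4
P(hit 6)*6 + P(hit 0)*0 = 4
P(hit 6) = (4 - 0)/(6 - 0) = 2/3 = 0.6667

0.6667


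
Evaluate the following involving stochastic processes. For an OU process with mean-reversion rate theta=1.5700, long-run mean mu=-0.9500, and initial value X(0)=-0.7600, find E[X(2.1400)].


E[X(t)] = mu + (X(0) - mu)*exp(-theta*t)
= -0.9500 + (-0.7600 - -0.9500)*exp(-1.5700*2.1400)
= -0.9500 + 0.1900 * 0.0347
= -0.9434

-0.9434


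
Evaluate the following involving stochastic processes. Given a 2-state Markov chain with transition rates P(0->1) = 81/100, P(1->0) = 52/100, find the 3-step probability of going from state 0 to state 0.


Computing P^3 by matrix multiplication.
P = [[0.1900, 0.8100], [0.5200, 0.4800]]
After raising P to the power 3:
P^3(0,0) = 0.3691

0.3691


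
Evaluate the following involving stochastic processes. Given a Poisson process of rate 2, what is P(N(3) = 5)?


P(N(t)=k) = (lambda*t)^k * exp(-lambda*t) / k!
lambda*t = 6
= 6^5 * exp(-6) / 5!
= 7776 * 0.0025 / 120
= 0.1606

0.1606


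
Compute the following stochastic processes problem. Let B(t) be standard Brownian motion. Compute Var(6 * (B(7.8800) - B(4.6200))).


Var(alpha*(B(t)-B(s))) = alpha^2 * (t-s)
= 6^2 * (7.8800 - 4.6200)
= 36 * 3.2600
= 117.3600

117.3600


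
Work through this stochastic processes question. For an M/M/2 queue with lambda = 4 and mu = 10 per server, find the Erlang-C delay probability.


a = lambda/mu = 0.4000
rho = a/c = 0.2000
Erlang-C formula applied:
C(c,a) = 0.0667

0.0667


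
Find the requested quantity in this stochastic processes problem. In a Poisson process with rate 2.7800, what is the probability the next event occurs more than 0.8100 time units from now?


P(X > t) = exp(-lambda * t)
= exp(-2.7800 * 0.8100)
= exp(-2.2518) = 0.1052

0.1052


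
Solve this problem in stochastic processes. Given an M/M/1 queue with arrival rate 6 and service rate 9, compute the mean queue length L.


rho = 6/9 = 0.6667
L = rho/(1-rho)
= 0.6667/0.3333
= 2.0000

2.0000


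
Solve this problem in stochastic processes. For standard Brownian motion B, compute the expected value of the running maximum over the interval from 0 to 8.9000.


E(max B(s)) = sqrt(2t/pi)
= sqrt(2*8.9000/pi)
= sqrt(5.6659)
= 2.3803

2.3803


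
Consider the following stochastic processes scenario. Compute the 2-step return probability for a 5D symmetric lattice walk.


P(return in 2 steps) = P(reverse first step) = 1/(2d)
= 1/10
= 0.1000

0.1000


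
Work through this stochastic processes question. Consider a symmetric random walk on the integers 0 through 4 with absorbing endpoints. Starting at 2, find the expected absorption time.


For symmetric RW on 0,...,N with absorbing barriers, E(i) = i*(N-i)
E(2) = 2 * 2 = 4

4


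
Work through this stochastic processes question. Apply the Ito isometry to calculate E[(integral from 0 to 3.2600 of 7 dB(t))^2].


By Ito isometry: E[(int f dB)^2] = int f^2 dt
= 7^2 * 3.2600
= 49 * 3.2600 = 159.7400

159.7400


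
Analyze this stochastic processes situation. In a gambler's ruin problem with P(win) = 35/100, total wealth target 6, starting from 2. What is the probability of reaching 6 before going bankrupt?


Gambler's ruin formula:
r = q/p = 0.6500/0.3500 = 1.8571
P(win) = (1 - r^i)/(1 - r^N)
= (1 - 1.8571^2)/(1 - 1.8571^6)
= 0.0612

0.0612


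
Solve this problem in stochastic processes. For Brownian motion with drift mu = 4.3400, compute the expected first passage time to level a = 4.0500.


Expected first passage time = a/mu
= 4.0500/4.3400
= 0.9332

0.9332


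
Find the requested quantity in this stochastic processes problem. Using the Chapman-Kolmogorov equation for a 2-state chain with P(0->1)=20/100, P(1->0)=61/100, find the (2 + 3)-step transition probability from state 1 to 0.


P^5 = P^2 * P^3
Computing via matrix multiplication of the transition matrix.
Entry (1,0) of P^5 = 0.7529

0.7529


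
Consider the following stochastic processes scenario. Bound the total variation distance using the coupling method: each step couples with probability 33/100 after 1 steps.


TV distance bound <= (1-delta)^n
= (1 - 0.3300)^1
= 0.6700^1
= 0.6700

0.6700


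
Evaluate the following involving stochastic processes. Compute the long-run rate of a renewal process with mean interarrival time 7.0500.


Long-run renewal rate = 1/E(X)
= 1/7.0500
= 0.1418

0.1418


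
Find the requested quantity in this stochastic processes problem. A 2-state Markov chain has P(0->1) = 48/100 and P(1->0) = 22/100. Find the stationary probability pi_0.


Stationary distribution: pi_0 = p10/(p01+p10), pi_1 = p01/(p01+p10)
p01 = 0.4800, p10 = 0.2200
pi_0 = 0.3143

0.3143


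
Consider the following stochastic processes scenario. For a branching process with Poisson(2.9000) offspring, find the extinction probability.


Since mu = 2.9000 > 1, extinction prob q < 1.
Solve s = exp(mu*(s-1)) iteratively.
q = 0.0668

0.0668


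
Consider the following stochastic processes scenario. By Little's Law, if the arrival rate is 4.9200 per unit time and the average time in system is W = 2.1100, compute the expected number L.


Little's Law: L = lambda * W
= 4.9200 * 2.1100
= 10.3812

10.3812


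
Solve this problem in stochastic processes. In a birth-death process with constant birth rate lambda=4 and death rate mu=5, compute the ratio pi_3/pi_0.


For birth-death process, pi_n/pi_0 = (lambda/mu)^n
= (4/5)^3
= 0.5120

0.5120


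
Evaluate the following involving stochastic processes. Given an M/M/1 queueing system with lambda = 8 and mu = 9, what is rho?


rho = lambda/mu
= 8/9
= 0.8889

0.8889


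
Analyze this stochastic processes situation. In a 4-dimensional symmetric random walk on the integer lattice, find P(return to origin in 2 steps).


P(return in 2 steps) = P(reverse first step) = 1/(2d)
= 1/8
= 0.1250

0.1250


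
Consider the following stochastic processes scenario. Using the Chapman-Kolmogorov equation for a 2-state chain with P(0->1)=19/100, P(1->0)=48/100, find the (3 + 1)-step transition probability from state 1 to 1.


P^4 = P^3 * P^1
Computing via matrix multiplication of the transition matrix.
Entry (1,1) of P^4 = 0.2921

0.2921


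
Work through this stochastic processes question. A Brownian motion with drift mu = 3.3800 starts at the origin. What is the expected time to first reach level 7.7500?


Expected first passage time = a/mu
= 7.7500/3.3800
= 2.2929

2.2929


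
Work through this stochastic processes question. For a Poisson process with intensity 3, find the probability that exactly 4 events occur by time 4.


P(N(t)=k) = (lambda*t)^k * exp(-lambda*t) / k!
lambda*t = 12
= 12^4 * exp(-12) / 4!
= 20736 * 6.1442e-06 / 24
= 0.0053

0.0053


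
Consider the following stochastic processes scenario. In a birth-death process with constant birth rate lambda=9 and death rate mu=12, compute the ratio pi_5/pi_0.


For birth-death process, pi_n/pi_0 = (lambda/mu)^n
= (9/12)^5
= 0.2373

0.2373


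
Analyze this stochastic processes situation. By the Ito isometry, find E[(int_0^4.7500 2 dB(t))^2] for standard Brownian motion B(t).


By Ito isometry: E[(int f dB)^2] = int f^2 dt
= 2^2 * 4.7500
= 4 * 4.7500 = 19.0000

19.0000


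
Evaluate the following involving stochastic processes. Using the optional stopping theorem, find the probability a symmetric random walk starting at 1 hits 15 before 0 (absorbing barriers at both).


By optional stopping theorem: E(M at tau) = M(0) = 1
P(hit 15)*15 + P(hit 0)*0 = 1
P(hit 15) = (1 - 0)/(15 - 0) = 1/15 = 0.0667

0.0667


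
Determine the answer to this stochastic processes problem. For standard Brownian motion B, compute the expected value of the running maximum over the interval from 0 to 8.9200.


E(max B(s)) = sqrt(2t/pi)
= sqrt(2*8.9200/pi)
= sqrt(5.6786)
= 2.3830

2.3830


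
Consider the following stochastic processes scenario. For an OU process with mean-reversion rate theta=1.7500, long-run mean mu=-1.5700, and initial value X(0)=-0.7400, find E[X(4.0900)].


E[X(t)] = mu + (X(0) - mu)*exp(-theta*t)
= -1.5700 + (-0.7400 - -1.5700)*exp(-1.7500*4.0900)
= -1.5700 + 0.8300 * 7.7900e-04
= -1.5694

-1.5694


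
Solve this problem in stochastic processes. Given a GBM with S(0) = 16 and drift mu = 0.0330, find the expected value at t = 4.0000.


E[S(t)] = S(0) * exp(mu * t)
= 16 * exp(0.0330 * 4.0000)
= 16 * 1.1411
= 18.2577

18.2577


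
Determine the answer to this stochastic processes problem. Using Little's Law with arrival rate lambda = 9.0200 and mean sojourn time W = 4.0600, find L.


Little's Law: L = lambda * W
= 9.0200 * 4.0600
= 36.6212

36.6212


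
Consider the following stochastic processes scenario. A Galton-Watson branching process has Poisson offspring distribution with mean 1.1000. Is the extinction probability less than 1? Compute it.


Since mu = 1.1000 > 1, extinction prob q < 1.
Solve s = exp(mu*(s-1)) iteratively.
q = 0.8239

0.8239


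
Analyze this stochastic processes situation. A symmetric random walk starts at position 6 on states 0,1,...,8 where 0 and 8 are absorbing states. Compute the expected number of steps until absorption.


For symmetric RW on 0,...,N with absorbing barriers, E(i) = i*(N-i)
E(6) = 6 * 2 = 12

12


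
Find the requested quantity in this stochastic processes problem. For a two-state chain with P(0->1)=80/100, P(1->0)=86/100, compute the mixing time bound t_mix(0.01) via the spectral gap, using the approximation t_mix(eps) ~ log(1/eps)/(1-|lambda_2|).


lambda_2 = |1 - p01 - p10| = |1 - 0.8000 - 0.8600| = 0.6600
t_mix ~ log(1/eps)/(1 - |lambda_2|)
= log(100)/(1 - 0.6600) = 4.6052/0.3400
= 13.5446

13.5446


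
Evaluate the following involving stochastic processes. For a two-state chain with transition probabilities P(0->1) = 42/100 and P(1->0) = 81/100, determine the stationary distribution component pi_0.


Stationary distribution: pi_0 = p10/(p01+p10), pi_1 = p01/(p01+p10)
p01 = 0.4200, p10 = 0.8100
pi_0 = 0.6585

0.6585


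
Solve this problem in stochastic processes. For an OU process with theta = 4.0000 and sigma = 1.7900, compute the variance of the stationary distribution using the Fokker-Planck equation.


Stationary variance = sigma^2 / (2*theta)
= 1.7900^2 / (2*4.0000)
= 3.2041 / 8.0000
= 0.4005

0.4005


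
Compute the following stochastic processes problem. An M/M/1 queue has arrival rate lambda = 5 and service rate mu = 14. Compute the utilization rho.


rho = lambda/mu
= 5/14
= 0.3571

0.3571


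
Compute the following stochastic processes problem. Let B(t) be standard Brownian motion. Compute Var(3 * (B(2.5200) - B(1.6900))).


Var(alpha*(B(t)-B(s))) = alpha^2 * (t-s)
= 3^2 * (2.5200 - 1.6900)
= 9 * 0.8300
= 7.4700

7.4700


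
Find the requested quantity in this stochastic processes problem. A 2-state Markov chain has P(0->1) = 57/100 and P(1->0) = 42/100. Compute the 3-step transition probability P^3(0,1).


Computing P^3 by matrix multiplication.
P = [[0.4300, 0.5700], [0.4200, 0.5800]]
After raising P to the power 3:
P^3(0,1) = 0.5758

0.5758


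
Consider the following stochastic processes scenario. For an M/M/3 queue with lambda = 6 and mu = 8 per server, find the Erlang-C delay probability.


a = lambda/mu = 0.7500
rho = a/c = 0.2500
Erlang-C formula applied:
C(c,a) = 0.0441

0.0441


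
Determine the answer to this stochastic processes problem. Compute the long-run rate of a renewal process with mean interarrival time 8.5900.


Long-run renewal rate = 1/E(X)
= 1/8.5900
= 0.1164

0.1164


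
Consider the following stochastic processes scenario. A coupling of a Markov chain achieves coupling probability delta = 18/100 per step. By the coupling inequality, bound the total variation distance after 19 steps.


TV distance bound <= (1-delta)^n
= (1 - 0.1800)^19
= 0.8200^19
= 0.0230

0.0230


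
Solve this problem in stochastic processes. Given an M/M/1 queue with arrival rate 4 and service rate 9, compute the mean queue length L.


rho = 4/9 = 0.4444
L = rho/(1-rho)
= 0.4444/0.5556
= 0.8000

0.8000


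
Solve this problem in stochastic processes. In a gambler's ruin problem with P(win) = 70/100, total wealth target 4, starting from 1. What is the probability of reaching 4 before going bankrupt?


Gambler's ruin formula:
r = q/p = 0.3000/0.7000 = 0.4286
P(win) = (1 - r^i)/(1 - r^N)
= (1 - 0.4286^1)/(1 - 0.4286^4)
= 0.5914

0.5914


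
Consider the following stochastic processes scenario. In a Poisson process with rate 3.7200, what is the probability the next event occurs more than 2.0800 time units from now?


P(X > t) = exp(-lambda * t)
= exp(-3.7200 * 2.0800)
= exp(-7.7376) = 4.3612e-04

4.3612e-04


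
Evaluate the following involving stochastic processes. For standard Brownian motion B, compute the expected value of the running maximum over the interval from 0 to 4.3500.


E(max B(s)) = sqrt(2t/pi)
= sqrt(2*4.3500/pi)
= sqrt(2.7693)
= 1.6641

1.6641


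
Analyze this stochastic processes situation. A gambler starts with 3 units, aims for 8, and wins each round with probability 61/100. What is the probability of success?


Gambler's ruin formula:
r = q/p = 0.3900/0.6100 = 0.6393
P(win) = (1 - r^i)/(1 - r^N)
= (1 - 0.6393^3)/(1 - 0.6393^8)
= 0.7599

0.7599


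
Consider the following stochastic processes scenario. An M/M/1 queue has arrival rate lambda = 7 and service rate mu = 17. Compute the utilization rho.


rho = lambda/mu
= 7/17
= 0.4118

0.4118


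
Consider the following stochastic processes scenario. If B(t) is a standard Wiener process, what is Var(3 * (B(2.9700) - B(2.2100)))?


Var(alpha*(B(t)-B(s))) = alpha^2 * (t-s)
= 3^2 * (2.9700 - 2.2100)
= 9 * 0.7600
= 6.8400

6.8400


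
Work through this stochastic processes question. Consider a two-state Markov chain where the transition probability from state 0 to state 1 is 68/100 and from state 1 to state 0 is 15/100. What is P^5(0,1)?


Computing P^5 by matrix multiplication.
P = [[0.3200, 0.6800], [0.1500, 0.8500]]
After raising P to the power 5:
P^5(0,1) = 0.8192

0.8192


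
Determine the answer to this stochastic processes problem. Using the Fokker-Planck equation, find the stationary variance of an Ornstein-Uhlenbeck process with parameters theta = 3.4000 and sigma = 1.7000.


Stationary variance = sigma^2 / (2*theta)
= 1.7000^2 / (2*3.4000)
= 2.8900 / 6.8000
= 0.4250

0.4250


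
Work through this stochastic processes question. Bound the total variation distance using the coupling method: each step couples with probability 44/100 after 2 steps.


TV distance bound <= (1-delta)^n
= (1 - 0.4400)^2
= 0.5600^2
= 0.3136

0.3136


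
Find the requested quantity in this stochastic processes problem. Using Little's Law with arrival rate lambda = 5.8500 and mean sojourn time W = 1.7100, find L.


Little's Law: L = lambda * W
= 5.8500 * 1.7100
= 10.0035

10.0035


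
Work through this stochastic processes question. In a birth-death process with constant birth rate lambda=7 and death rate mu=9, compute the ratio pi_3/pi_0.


For birth-death process, pi_n/pi_0 = (lambda/mu)^n
= (7/9)^3
= 0.4705

0.4705


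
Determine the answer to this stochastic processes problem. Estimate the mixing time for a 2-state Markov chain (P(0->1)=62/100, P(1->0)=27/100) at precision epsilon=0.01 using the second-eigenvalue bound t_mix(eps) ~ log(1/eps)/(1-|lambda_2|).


lambda_2 = |1 - p01 - p10| = |1 - 0.6200 - 0.2700| = 0.1100
t_mix ~ log(1/eps)/(1 - |lambda_2|)
= log(100)/(1 - 0.1100) = 4.6052/0.8900
= 5.1743

5.1743


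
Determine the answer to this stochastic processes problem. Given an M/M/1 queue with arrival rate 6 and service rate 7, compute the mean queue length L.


rho = 6/7 = 0.8571
L = rho/(1-rho)
= 0.8571/0.1429
= 6.0000

6.0000


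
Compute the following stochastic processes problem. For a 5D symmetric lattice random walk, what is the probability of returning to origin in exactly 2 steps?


P(return in 2 steps) = P(reverse first step) = 1/(2d)
= 1/10
= 0.1000

0.1000


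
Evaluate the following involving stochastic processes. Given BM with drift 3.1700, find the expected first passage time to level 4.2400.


Expected first passage time = a/mu
= 4.2400/3.1700
= 1.3375

1.3375


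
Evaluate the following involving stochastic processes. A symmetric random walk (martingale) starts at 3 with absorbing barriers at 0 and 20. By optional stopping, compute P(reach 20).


By optional stopping theorem: E(M at tau) = M(0) = 3
P(hit 20)*20 + P(hit 0)*0 = 3
P(hit 20) = (3 - 0)/(20 - 0) = 3/20 = 0.1500

0.1500


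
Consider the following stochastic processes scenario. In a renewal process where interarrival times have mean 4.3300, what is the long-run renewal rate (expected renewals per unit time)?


Long-run renewal rate = 1/E(X)
= 1/4.3300
= 0.2309

0.2309


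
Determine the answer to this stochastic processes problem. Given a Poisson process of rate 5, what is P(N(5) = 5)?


P(N(t)=k) = (lambda*t)^k * exp(-lambda*t) / k!
lambda*t = 25
= 25^5 * exp(-25) / 5!
= 9765625 * 1.3888e-11 / 120
= 1.1302e-06

1.1302e-06


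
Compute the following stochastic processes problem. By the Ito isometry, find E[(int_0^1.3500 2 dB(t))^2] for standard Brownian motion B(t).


By Ito isometry: E[(int f dB)^2] = int f^2 dt
= 2^2 * 1.3500
= 4 * 1.3500 = 5.4000

5.4000


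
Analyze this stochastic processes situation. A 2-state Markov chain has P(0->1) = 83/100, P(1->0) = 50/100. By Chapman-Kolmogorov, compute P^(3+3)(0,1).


P^6 = P^3 * P^3
Computing via matrix multiplication of the transition matrix.
Entry (0,1) of P^6 = 0.6233

0.6233


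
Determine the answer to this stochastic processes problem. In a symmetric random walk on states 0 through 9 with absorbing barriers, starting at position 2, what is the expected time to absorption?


For symmetric RW on 0,...,N with absorbing barriers, E(i) = i*(N-i)
E(2) = 2 * 7 = 14

14


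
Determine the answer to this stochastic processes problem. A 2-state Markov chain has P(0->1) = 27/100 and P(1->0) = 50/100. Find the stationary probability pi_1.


Stationary distribution: pi_0 = p10/(p01+p10), pi_1 = p01/(p01+p10)
p01 = 0.2700, p10 = 0.5000
pi_1 = 0.3506

0.3506


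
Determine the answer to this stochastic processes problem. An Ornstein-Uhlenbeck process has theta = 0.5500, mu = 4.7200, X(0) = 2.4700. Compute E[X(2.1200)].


E[X(t)] = mu + (X(0) - mu)*exp(-theta*t)
= 4.7200 + (2.4700 - 4.7200)*exp(-0.5500*2.1200)
= 4.7200 + -2.2500 * 0.3116
= 4.0189

4.0189


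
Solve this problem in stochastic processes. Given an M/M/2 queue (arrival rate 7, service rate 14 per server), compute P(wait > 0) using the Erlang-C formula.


a = lambda/mu = 0.5000
rho = a/c = 0.2500
Erlang-C formula applied:
C(c,a) = 0.1000

0.1000


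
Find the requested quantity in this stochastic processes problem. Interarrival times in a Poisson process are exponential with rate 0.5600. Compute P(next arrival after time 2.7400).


P(X > t) = exp(-lambda * t)
= exp(-0.5600 * 2.7400)
= exp(-1.5344) = 0.2156

0.2156


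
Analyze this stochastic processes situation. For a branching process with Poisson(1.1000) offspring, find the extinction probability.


Since mu = 1.1000 > 1, extinction prob q < 1.
Solve s = exp(mu*(s-1)) iteratively.
q = 0.8239

0.8239


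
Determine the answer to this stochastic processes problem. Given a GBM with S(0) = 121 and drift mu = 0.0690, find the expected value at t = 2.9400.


E[S(t)] = S(0) * exp(mu * t)
= 121 * exp(0.0690 * 2.9400)
= 121 * 1.2249
= 148.2130

148.2130


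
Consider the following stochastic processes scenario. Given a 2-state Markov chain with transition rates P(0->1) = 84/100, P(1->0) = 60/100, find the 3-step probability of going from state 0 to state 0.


Computing P^3 by matrix multiplication.
P = [[0.1600, 0.8400], [0.6000, 0.4000]]
After raising P to the power 3:
P^3(0,0) = 0.3670

0.3670


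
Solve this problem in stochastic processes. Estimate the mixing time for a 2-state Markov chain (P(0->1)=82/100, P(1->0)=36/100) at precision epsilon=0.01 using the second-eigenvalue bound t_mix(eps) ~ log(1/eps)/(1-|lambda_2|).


lambda_2 = |1 - p01 - p10| = |1 - 0.8200 - 0.3600| = 0.1800
t_mix ~ log(1/eps)/(1 - |lambda_2|)
= log(100)/(1 - 0.1800) = 4.6052/0.8200
= 5.6161

5.6161


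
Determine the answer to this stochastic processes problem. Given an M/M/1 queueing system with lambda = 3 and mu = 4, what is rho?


rho = lambda/mu
= 3/4
= 0.7500

0.7500


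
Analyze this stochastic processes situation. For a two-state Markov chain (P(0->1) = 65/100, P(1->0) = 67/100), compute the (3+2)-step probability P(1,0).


P^5 = P^3 * P^2
Computing via matrix multiplication of the transition matrix.
Entry (1,0) of P^5 = 0.5093

0.5093


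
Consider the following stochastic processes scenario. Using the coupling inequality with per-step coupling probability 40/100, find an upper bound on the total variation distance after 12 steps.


TV distance bound <= (1-delta)^n
= (1 - 0.4000)^12
= 0.6000^12
= 0.0022

0.0022


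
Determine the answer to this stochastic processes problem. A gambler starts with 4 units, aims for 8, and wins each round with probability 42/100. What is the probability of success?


Gambler's ruin formula:
r = q/p = 0.5800/0.4200 = 1.3810
P(win) = (1 - r^i)/(1 - r^N)
= (1 - 1.3810^4)/(1 - 1.3810^8)
= 0.2157

0.2157


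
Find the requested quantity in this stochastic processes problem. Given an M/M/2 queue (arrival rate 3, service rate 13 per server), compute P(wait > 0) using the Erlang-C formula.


a = lambda/mu = 0.2308
rho = a/c = 0.1154
Erlang-C formula applied:
C(c,a) = 0.0239

0.0239


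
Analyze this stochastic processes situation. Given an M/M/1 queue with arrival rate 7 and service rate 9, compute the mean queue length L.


rho = 7/9 = 0.7778
L = rho/(1-rho)
= 0.7778/0.2222
= 3.5000

3.5000


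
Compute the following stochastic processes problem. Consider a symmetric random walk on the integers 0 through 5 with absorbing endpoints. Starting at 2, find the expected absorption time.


For symmetric RW on 0,...,N with absorbing barriers, E(i) = i*(N-i)
E(2) = 2 * 3 = 6

6


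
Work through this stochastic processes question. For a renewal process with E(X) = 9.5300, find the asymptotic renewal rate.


Long-run renewal rate = 1/E(X)
= 1/9.5300
= 0.1049

0.1049


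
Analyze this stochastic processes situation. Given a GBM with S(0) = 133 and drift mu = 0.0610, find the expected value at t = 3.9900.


E[S(t)] = S(0) * exp(mu * t)
= 133 * exp(0.0610 * 3.9900)
= 133 * 1.2756
= 169.6503

169.6503


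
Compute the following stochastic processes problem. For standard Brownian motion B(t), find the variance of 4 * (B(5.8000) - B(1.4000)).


Var(alpha*(B(t)-B(s))) = alpha^2 * (t-s)
= 4^2 * (5.8000 - 1.4000)
= 16 * 4.4000
= 70.4000

70.4000


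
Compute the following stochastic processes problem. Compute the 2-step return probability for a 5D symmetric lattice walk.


P(return in 2 steps) = P(reverse first step) = 1/(2d)
= 1/10
= 0.1000

0.1000


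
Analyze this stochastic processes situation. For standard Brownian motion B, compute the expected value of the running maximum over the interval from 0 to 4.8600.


E(max B(s)) = sqrt(2t/pi)
= sqrt(2*4.8600/pi)
= sqrt(3.0940)
= 1.7590

1.7590


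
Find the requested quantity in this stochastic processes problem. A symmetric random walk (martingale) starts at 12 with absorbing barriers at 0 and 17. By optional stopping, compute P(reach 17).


By optional stopping theorem: E(M at tau) = M(0) = 12
P(hit 17)*17 + P(hit 0)*0 = 12
P(hit 17) = (12 - 0)/(17 - 0) = 12/17 = 0.7059

0.7059


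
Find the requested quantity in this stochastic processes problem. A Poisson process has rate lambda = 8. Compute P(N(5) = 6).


P(N(t)=k) = (lambda*t)^k * exp(-lambda*t) / k!
lambda*t = 40
= 40^6 * exp(-40) / 6!
= 4096000000 * 4.2484e-18 / 720
= 2.4168e-11

2.4168e-11


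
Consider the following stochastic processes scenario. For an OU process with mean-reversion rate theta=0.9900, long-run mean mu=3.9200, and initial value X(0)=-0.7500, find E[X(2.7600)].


E[X(t)] = mu + (X(0) - mu)*exp(-theta*t)
= 3.9200 + (-0.7500 - 3.9200)*exp(-0.9900*2.7600)
= 3.9200 + -4.6700 * 0.0651
= 3.6162

3.6162


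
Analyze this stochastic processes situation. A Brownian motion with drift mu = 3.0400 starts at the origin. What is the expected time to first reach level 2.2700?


Expected first passage time = a/mu
= 2.2700/3.0400
= 0.7467

0.7467


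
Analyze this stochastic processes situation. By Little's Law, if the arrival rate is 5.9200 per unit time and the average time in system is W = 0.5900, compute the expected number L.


Little's Law: L = lambda * W
= 5.9200 * 0.5900
= 3.4928

3.4928


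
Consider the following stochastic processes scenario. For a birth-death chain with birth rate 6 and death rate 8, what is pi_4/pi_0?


For birth-death process, pi_n/pi_0 = (lambda/mu)^n
= (6/8)^4
= 0.3164

0.3164


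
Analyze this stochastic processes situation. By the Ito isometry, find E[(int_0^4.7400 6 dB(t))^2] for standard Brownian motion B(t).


By Ito isometry: E[(int f dB)^2] = int f^2 dt
= 6^2 * 4.7400
= 36 * 4.7400 = 170.6400

170.6400


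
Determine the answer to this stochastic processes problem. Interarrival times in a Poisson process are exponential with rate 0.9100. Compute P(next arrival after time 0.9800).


P(X > t) = exp(-lambda * t)
= exp(-0.9100 * 0.9800)
= exp(-0.8918) = 0.4099

0.4099
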